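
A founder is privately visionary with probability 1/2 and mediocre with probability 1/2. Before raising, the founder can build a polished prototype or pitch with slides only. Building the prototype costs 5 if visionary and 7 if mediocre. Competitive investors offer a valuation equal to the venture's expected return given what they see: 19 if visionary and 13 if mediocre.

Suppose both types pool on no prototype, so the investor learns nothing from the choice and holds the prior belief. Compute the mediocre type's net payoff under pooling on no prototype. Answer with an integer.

16

Pooled valuation = 1/2·19 + 1/2·13 = 16.
mediocre pays no cost for no prototype, so net payoff = 16.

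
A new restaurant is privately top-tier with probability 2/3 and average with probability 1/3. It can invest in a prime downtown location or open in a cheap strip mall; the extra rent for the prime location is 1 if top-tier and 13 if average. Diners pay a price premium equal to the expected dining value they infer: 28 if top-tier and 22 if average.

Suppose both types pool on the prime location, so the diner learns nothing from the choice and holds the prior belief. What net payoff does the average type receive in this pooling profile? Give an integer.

Pooled price premium = 2/3·28 + 1/3·22 = 26.
average pays cost 13 for the prime location, so net payoff = 26 − 13 = 13.

13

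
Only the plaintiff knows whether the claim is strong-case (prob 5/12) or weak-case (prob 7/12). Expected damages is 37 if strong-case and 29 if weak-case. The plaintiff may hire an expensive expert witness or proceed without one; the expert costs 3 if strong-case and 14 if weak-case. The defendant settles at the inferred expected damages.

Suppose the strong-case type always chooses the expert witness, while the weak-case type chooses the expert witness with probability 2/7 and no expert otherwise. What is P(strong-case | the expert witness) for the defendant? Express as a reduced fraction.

P(the expert witness) = (5/12)·1 + (7/12)·(2/7) = 7/12.
By Bayes' rule, P(strong-case | the expert witness) = (5/12) / (7/12) = 5/7.

5/7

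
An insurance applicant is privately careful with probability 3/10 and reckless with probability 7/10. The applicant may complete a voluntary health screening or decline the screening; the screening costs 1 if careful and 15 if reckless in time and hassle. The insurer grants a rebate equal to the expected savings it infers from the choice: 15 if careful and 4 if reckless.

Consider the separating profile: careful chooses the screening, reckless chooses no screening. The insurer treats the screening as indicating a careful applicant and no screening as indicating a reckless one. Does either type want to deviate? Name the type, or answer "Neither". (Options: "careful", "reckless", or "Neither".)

The screening pays 15; no screening pays 4.
careful: assigned the screening, nets 15 − 1 = 14; deviating to no screening nets 4.
reckless: assigned no screening, nets 4; deviating to the screening nets 15 − 15 = 0.
Both types strictly prefer their assigned action; no profitable deviation.

Neither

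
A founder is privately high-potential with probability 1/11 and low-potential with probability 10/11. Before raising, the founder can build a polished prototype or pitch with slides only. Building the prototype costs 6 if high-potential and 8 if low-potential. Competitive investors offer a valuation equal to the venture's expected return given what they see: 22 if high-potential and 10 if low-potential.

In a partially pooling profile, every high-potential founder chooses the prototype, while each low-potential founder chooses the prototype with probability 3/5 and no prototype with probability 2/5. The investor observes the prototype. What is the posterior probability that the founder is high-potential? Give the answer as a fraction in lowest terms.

1/7

P(the prototype) = (1/11)·1 + (10/11)·(3/5) = 7/11.
By Bayes' rule, P(high-potential | the prototype) = (1/11) / (7/11) = 1/7.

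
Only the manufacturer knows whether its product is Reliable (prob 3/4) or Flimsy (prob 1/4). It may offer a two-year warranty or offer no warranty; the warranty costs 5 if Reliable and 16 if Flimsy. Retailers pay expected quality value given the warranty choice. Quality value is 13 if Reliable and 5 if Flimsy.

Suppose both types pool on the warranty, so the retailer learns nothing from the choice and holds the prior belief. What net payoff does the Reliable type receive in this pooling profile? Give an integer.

6

Pooled price = 3/4·13 + 1/4·5 = 11.
Reliable pays cost 5 for the warranty, so net payoff = 11 − 5 = 6.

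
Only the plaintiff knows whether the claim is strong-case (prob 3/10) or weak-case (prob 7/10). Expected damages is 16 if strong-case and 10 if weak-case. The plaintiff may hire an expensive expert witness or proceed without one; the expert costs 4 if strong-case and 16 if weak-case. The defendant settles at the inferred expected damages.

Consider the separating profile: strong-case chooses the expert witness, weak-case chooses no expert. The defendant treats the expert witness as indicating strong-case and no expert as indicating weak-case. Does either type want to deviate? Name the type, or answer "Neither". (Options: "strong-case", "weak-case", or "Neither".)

Neither

The expert witness pays 16; no expert pays 10.
strong-case: assigned the expert witness, nets 16 − 4 = 12; deviating to no expert nets 10.
weak-case: assigned no expert, nets 10; deviating to the expert witness nets 16 − 16 = 0.
Both types strictly prefer their assigned action; no profitable deviation.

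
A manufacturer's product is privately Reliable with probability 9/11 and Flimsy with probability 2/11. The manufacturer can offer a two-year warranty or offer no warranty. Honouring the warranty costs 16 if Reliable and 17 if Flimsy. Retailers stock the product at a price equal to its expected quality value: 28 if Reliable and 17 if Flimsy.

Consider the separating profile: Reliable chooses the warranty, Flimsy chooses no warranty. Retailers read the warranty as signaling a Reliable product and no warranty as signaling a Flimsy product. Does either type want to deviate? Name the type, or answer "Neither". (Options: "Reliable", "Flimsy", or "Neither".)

The warranty pays 28; no warranty pays 17.
Reliable: assigned the warranty, nets 28 − 16 = 12; deviating to no warranty nets 17.
Flimsy: assigned no warranty, nets 17; deviating to the warranty nets 28 − 17 = 11.
The Reliable type gains 5 by deviating.

Reliable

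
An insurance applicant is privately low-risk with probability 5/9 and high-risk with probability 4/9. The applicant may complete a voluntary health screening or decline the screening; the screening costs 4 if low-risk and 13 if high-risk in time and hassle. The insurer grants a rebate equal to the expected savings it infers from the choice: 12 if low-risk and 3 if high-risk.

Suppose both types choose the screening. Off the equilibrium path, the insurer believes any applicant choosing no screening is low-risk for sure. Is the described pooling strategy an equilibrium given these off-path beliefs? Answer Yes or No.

No

On path, the insurer holds the prior and pays 5/9·12 + 4/9·3 = 8. Off path (no screening), believing low-risk, it pays 12.
low-risk: the screening nets 8 − 4 = 4; no screening nets 12. low-risk would deviate.
high-risk: the screening nets 8 − 13 = -5; no screening nets 12. high-risk would deviate.
A type deviates, so pooling fails.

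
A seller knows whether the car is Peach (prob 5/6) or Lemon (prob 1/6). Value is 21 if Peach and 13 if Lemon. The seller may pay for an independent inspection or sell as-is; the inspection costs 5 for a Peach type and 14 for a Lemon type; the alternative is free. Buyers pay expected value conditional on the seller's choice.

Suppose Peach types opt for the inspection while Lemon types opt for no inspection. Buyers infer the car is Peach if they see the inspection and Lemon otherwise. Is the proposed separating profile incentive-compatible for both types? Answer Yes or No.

Under these beliefs, the inspection earns price 21 and no inspection earns price 13.
Peach: the inspection nets 21 − 5 = 16; no inspection nets 13. Peach prefers the inspection.
Lemon: the inspection nets 21 − 14 = 7; no inspection nets 13. Lemon prefers no inspection.
Neither type deviates, so the separating profile is an equilibrium.

Yes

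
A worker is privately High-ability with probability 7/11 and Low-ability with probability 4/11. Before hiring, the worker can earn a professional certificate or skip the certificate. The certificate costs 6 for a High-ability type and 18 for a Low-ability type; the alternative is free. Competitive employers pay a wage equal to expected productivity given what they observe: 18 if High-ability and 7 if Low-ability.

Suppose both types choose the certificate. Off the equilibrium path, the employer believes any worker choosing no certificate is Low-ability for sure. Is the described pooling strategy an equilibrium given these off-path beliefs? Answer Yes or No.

On path, the employer holds the prior and pays 7/11·18 + 4/11·7 = 14. Off path (no certificate), believing Low-ability, it pays 7.
High-ability: the certificate nets 14 − 6 = 8; no certificate nets 7. High-ability stays.
Low-ability: the certificate nets 14 − 18 = -4; no certificate nets 7. Low-ability would deviate.
A type deviates, so pooling fails.

No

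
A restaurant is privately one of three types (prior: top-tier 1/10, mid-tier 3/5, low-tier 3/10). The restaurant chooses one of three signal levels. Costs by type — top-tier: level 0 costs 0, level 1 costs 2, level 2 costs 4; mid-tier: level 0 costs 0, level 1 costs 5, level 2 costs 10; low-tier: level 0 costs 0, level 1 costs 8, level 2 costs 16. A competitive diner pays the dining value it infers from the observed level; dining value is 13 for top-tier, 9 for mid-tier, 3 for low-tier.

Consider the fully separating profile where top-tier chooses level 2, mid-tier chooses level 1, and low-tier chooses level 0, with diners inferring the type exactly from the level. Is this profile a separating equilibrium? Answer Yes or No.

Separating price premiums: level 2 → 13, level 1 → 9, level 0 → 3.
top-tier (assigned level 2): level 0: 3 − 0 = 3; level 1: 9 − 2 = 7; level 2: 13 − 4 = 9. top-tier stays.
mid-tier (assigned level 1): level 0: 3 − 0 = 3; level 1: 9 − 5 = 4; level 2: 13 − 10 = 3. mid-tier stays.
low-tier (assigned level 0): level 0: 3 − 0 = 3; level 1: 9 − 8 = 1; level 2: 13 − 16 = -3. low-tier stays.
Every type prefers its assigned level; separation holds.

Yes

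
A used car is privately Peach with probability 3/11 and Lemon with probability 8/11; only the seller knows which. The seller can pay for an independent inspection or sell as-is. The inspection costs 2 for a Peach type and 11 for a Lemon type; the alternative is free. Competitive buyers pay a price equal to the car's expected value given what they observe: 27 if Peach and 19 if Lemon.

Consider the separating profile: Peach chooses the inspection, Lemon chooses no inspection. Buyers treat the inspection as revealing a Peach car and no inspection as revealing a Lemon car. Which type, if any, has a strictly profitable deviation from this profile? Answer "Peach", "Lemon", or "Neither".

Neither

The inspection pays 27; no inspection pays 19.
Peach: assigned the inspection, nets 27 − 2 = 25; deviating to no inspection nets 19.
Lemon: assigned no inspection, nets 19; deviating to the inspection nets 27 − 11 = 16.
Both types strictly prefer their assigned action; no profitable deviation.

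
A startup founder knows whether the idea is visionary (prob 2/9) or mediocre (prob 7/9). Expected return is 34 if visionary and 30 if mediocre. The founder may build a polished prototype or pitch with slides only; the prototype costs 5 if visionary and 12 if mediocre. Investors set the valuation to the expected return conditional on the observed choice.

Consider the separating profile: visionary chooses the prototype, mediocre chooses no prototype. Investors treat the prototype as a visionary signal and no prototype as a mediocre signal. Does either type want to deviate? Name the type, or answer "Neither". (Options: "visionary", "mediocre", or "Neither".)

visionary

The prototype pays 34; no prototype pays 30.
visionary: assigned the prototype, nets 34 − 5 = 29; deviating to no prototype nets 30.
mediocre: assigned no prototype, nets 30; deviating to the prototype nets 34 − 12 = 22.
The visionary type gains 1 by deviating.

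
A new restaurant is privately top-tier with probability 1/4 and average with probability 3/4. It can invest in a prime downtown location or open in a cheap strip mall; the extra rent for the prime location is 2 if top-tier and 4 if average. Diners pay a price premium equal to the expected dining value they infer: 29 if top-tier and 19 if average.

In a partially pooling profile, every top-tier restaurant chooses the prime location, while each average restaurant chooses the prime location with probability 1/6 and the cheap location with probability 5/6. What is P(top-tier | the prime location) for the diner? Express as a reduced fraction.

P(the prime location) = (1/4)·1 + (3/4)·(1/6) = 3/8.
By Bayes' rule, P(top-tier | the prime location) = (1/4) / (3/8) = 2/3.

2/3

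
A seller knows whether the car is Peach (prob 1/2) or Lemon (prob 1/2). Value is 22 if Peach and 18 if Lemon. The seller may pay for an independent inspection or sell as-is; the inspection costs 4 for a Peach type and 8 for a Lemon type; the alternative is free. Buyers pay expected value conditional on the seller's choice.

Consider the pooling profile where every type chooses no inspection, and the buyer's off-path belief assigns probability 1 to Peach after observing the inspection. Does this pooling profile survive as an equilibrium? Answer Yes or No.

Yes

On path, the buyer holds the prior and pays 1/2·22 + 1/2·18 = 20. Off path (the inspection), believing Peach, it pays 22.
Peach: no inspection nets 20; the inspection nets 22 − 4 = 18. Peach stays.
Lemon: no inspection nets 20; the inspection nets 22 − 8 = 14. Lemon stays.
No type deviates, so pooling is sustained.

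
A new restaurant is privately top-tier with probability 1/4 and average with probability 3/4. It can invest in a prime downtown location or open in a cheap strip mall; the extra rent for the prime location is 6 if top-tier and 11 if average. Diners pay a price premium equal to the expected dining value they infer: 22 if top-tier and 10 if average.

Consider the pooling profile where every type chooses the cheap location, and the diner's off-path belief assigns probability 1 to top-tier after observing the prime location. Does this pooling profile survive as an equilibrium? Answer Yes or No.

On path, the diner holds the prior and pays 1/4·22 + 3/4·10 = 13. Off path (the prime location), believing top-tier, it pays 22.
top-tier: the cheap location nets 13; the prime location nets 22 − 6 = 16. top-tier would deviate.
average: the cheap location nets 13; the prime location nets 22 − 11 = 11. average stays.
A type deviates, so pooling fails.

No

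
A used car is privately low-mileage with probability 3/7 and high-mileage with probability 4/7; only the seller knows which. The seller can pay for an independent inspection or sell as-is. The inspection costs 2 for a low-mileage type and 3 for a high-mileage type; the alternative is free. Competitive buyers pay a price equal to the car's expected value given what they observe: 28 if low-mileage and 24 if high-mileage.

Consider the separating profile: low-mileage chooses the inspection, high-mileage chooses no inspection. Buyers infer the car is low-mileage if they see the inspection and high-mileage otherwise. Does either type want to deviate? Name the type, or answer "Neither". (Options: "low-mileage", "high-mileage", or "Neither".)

The inspection pays 28; no inspection pays 24.
low-mileage: assigned the inspection, nets 28 − 2 = 26; deviating to no inspection nets 24.
high-mileage: assigned no inspection, nets 24; deviating to the inspection nets 28 − 3 = 25.
The high-mileage type gains 1 by deviating.

high-mileage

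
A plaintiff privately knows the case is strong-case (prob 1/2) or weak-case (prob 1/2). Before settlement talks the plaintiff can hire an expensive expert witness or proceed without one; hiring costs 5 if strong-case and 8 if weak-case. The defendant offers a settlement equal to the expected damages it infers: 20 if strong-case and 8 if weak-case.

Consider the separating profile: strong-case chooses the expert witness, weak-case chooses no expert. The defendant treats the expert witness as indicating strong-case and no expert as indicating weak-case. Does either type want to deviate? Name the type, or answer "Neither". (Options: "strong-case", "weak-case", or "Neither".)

weak-case

The expert witness pays 20; no expert pays 8.
strong-case: assigned the expert witness, nets 20 − 5 = 15; deviating to no expert nets 8.
weak-case: assigned no expert, nets 8; deviating to the expert witness nets 20 − 8 = 12.
The weak-case type gains 4 by deviating.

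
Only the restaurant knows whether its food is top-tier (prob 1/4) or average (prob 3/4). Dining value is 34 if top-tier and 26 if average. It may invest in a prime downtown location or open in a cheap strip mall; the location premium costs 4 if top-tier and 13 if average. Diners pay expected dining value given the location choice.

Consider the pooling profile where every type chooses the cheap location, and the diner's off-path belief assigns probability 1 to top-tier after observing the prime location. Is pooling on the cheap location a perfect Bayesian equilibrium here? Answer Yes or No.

No

On path, the diner holds the prior and pays 1/4·34 + 3/4·26 = 28. Off path (the prime location), believing top-tier, it pays 34.
top-tier: the cheap location nets 28; the prime location nets 34 − 4 = 30. top-tier would deviate.
average: the cheap location nets 28; the prime location nets 34 − 13 = 21. average stays.
A type deviates, so pooling fails.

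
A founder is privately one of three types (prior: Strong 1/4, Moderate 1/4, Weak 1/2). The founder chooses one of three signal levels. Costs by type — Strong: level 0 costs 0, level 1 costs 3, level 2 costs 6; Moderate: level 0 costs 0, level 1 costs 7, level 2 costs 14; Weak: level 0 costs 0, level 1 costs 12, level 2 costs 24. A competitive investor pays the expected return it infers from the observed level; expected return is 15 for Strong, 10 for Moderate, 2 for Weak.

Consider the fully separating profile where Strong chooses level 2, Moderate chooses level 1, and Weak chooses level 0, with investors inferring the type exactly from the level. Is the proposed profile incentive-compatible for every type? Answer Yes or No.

Separating valuations: level 2 → 15, level 1 → 10, level 0 → 2.
Strong (assigned level 2): level 0: 2 − 0 = 2; level 1: 10 − 3 = 7; level 2: 15 − 6 = 9. Strong stays.
Moderate (assigned level 1): level 0: 2 − 0 = 2; level 1: 10 − 7 = 3; level 2: 15 − 14 = 1. Moderate stays.
Weak (assigned level 0): level 0: 2 − 0 = 2; level 1: 10 − 12 = -2; level 2: 15 − 24 = -9. Weak stays.
Every type prefers its assigned level; separation holds.

Yes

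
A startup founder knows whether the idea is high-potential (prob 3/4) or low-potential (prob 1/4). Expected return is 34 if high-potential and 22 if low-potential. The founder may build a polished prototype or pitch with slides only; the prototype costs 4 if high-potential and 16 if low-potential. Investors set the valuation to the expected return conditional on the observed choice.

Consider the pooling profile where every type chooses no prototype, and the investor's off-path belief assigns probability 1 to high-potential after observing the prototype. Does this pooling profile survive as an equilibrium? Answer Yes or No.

On path, the investor holds the prior and pays 3/4·34 + 1/4·22 = 31. Off path (the prototype), believing high-potential, it pays 34.
high-potential: no prototype nets 31; the prototype nets 34 − 4 = 30. high-potential stays.
low-potential: no prototype nets 31; the prototype nets 34 − 16 = 18. low-potential stays.
No type deviates, so pooling is sustained.

Yes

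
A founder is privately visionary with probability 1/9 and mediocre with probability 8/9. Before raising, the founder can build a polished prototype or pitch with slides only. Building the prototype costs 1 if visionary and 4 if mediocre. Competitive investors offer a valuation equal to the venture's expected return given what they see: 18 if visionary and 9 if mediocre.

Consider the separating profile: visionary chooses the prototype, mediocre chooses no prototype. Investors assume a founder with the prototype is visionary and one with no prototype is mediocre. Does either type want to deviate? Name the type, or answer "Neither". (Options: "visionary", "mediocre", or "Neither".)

The prototype pays 18; no prototype pays 9.
visionary: assigned the prototype, nets 18 − 1 = 17; deviating to no prototype nets 9.
mediocre: assigned no prototype, nets 9; deviating to the prototype nets 18 − 4 = 14.
The mediocre type gains 5 by deviating.

mediocre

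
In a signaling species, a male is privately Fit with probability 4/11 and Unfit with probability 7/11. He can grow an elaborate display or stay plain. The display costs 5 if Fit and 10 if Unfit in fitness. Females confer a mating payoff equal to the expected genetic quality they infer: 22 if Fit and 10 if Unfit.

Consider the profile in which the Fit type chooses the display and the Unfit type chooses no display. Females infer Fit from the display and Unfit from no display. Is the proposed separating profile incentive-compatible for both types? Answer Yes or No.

Under these beliefs, the display earns mating payoff 22 and no display earns mating payoff 10.
Fit: the display nets 22 − 5 = 17; no display nets 10. Fit prefers the display.
Unfit: the display nets 22 − 10 = 12; no display nets 10. Unfit would deviate to the display.
Unfit has a profitable deviation, so the profile is not an equilibrium.

No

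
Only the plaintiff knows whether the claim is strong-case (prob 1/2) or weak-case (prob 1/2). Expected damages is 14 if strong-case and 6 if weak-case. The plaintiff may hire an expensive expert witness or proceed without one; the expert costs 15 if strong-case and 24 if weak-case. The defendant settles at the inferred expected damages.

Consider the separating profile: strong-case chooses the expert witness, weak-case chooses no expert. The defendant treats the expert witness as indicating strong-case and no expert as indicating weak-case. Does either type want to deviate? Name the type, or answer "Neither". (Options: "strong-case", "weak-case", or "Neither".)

strong-case

The expert witness pays 14; no expert pays 6.
strong-case: assigned the expert witness, nets 14 − 15 = -1; deviating to no expert nets 6.
weak-case: assigned no expert, nets 6; deviating to the expert witness nets 14 − 24 = -10.
The strong-case type gains 7 by deviating.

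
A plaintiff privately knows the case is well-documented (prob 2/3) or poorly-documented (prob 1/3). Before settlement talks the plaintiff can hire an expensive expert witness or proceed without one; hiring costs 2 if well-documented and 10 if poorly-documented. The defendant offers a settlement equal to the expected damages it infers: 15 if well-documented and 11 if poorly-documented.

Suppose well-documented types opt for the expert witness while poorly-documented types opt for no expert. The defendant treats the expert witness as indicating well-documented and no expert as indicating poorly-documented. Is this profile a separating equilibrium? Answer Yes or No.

Under these beliefs, the expert witness earns settlement 15 and no expert earns settlement 11.
well-documented: the expert witness nets 15 − 2 = 13; no expert nets 11. well-documented prefers the expert witness.
poorly-documented: the expert witness nets 15 − 10 = 5; no expert nets 11. poorly-documented prefers no expert.
Neither type deviates, so the separating profile is an equilibrium.

Yes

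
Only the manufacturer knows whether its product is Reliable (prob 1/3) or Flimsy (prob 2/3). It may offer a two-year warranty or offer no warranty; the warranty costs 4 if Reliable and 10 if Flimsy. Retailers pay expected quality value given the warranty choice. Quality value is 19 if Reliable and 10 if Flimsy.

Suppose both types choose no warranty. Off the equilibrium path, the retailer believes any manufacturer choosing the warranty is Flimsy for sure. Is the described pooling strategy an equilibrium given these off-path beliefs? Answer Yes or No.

Yes

On path, the retailer holds the prior and pays 1/3·19 + 2/3·10 = 13. Off path (the warranty), believing Flimsy, it pays 10.
Reliable: no warranty nets 13; the warranty nets 10 − 4 = 6. Reliable stays.
Flimsy: no warranty nets 13; the warranty nets 10 − 10 = 0. Flimsy stays.
No type deviates, so pooling is sustained.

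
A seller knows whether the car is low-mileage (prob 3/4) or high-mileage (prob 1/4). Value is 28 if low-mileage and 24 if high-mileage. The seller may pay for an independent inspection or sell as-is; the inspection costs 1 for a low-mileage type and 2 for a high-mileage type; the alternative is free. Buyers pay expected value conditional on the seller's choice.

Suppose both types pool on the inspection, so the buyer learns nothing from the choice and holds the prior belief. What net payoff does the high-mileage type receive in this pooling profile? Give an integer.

25

Pooled price = 3/4·28 + 1/4·24 = 27.
high-mileage pays cost 2 for the inspection, so net payoff = 27 − 2 = 25.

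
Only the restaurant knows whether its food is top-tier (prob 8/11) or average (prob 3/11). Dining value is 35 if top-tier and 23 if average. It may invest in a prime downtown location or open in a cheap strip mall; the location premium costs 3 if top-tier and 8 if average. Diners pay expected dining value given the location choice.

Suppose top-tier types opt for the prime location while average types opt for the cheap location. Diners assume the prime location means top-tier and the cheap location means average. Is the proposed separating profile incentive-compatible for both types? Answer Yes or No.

Under these beliefs, the prime location earns price premium 35 and the cheap location earns price premium 23.
top-tier: the prime location nets 35 − 3 = 32; the cheap location nets 23. top-tier prefers the prime location.
average: the prime location nets 35 − 8 = 27; the cheap location nets 23. average would deviate to the prime location.
average has a profitable deviation, so the profile is not an equilibrium.

No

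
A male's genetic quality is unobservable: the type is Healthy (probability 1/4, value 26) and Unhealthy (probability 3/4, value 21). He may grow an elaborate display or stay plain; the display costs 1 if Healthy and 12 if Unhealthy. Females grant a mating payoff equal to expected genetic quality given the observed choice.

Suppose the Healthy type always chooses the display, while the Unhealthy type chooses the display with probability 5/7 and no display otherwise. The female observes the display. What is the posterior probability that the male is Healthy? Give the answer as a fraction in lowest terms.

7/22

P(the display) = (1/4)·1 + (3/4)·(5/7) = 11/14.
By Bayes' rule, P(Healthy | the display) = (1/4) / (11/14) = 7/22.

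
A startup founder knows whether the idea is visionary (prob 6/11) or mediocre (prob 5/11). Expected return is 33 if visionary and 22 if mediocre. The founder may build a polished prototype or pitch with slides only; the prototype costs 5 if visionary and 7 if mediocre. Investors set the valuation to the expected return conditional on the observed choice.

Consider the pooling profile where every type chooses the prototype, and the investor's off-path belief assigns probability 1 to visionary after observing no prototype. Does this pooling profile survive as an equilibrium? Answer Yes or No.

On path, the investor holds the prior and pays 6/11·33 + 5/11·22 = 28. Off path (no prototype), believing visionary, it pays 33.
visionary: the prototype nets 28 − 5 = 23; no prototype nets 33. visionary would deviate.
mediocre: the prototype nets 28 − 7 = 21; no prototype nets 33. mediocre would deviate.
A type deviates, so pooling fails.

No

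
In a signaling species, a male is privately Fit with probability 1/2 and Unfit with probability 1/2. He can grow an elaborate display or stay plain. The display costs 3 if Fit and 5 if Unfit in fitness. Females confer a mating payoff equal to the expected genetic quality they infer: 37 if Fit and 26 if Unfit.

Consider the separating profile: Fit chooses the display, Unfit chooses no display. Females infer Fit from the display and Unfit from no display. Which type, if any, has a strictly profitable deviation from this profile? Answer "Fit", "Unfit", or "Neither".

The display pays 37; no display pays 26.
Fit: assigned the display, nets 37 − 3 = 34; deviating to no display nets 26.
Unfit: assigned no display, nets 26; deviating to the display nets 37 − 5 = 32.
The Unfit type gains 6 by deviating.

Unfit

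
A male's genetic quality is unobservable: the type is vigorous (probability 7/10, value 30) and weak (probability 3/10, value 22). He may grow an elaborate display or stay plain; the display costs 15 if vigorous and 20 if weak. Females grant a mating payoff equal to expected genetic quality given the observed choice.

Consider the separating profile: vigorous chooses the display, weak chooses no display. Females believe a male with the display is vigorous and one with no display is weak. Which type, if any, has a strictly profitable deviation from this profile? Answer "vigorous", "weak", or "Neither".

The display pays 30; no display pays 22.
vigorous: assigned the display, nets 30 − 15 = 15; deviating to no display nets 22.
weak: assigned no display, nets 22; deviating to the display nets 30 − 20 = 10.
The vigorous type gains 7 by deviating.

vigorous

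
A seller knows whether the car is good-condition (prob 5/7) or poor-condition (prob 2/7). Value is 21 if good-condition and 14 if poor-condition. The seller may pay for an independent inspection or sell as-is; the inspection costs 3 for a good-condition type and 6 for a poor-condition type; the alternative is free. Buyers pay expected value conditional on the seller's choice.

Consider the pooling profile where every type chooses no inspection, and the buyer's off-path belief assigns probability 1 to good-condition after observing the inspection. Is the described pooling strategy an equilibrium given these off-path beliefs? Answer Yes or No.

On path, the buyer holds the prior and pays 5/7·21 + 2/7·14 = 19. Off path (the inspection), believing good-condition, it pays 21.
good-condition: no inspection nets 19; the inspection nets 21 − 3 = 18. good-condition stays.
poor-condition: no inspection nets 19; the inspection nets 21 − 6 = 15. poor-condition stays.
No type deviates, so pooling is sustained.

Yes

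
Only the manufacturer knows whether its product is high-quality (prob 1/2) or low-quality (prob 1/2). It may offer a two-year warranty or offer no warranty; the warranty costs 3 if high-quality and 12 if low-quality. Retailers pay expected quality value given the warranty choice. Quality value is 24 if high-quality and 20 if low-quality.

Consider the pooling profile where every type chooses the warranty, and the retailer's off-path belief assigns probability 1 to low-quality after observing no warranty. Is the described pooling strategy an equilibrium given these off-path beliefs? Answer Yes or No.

On path, the retailer holds the prior and pays 1/2·24 + 1/2·20 = 22. Off path (no warranty), believing low-quality, it pays 20.
high-quality: the warranty nets 22 − 3 = 19; no warranty nets 20. high-quality would deviate.
low-quality: the warranty nets 22 − 12 = 10; no warranty nets 20. low-quality would deviate.
A type deviates, so pooling fails.

No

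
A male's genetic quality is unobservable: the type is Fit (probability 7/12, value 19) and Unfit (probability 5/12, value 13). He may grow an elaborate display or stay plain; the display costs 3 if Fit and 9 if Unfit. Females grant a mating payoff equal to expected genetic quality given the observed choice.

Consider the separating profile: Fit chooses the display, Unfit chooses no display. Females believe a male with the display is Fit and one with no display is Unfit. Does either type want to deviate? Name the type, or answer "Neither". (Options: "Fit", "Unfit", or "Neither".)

The display pays 19; no display pays 13.
Fit: assigned the display, nets 19 − 3 = 16; deviating to no display nets 13.
Unfit: assigned no display, nets 13; deviating to the display nets 19 − 9 = 10.
Both types strictly prefer their assigned action; no profitable deviation.

Neither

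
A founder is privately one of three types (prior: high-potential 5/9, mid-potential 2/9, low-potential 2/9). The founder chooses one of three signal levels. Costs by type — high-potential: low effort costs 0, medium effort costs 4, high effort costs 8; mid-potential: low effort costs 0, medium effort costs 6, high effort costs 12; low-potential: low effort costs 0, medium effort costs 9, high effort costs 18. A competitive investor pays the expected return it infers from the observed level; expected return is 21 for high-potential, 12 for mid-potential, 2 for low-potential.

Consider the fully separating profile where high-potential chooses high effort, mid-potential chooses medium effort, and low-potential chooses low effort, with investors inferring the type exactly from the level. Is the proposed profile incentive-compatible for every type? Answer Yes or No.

No

Separating valuations: high effort → 21, medium effort → 12, low effort → 2.
high-potential (assigned high effort): low effort: 2 − 0 = 2; medium effort: 12 − 4 = 8; high effort: 21 − 8 = 13. high-potential stays.
mid-potential (assigned medium effort): low effort: 2 − 0 = 2; medium effort: 12 − 6 = 6; high effort: 21 − 12 = 9. mid-potential prefers high effort.
low-potential (assigned low effort): low effort: 2 − 0 = 2; medium effort: 12 − 9 = 3; high effort: 21 − 18 = 3. low-potential prefers medium effort.
At least one type deviates; the separating profile fails.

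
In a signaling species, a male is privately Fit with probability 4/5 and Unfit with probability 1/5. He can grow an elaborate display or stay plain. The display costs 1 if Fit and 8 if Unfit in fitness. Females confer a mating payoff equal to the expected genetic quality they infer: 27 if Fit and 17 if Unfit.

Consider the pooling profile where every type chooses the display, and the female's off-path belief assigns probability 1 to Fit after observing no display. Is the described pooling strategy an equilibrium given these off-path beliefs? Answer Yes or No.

On path, the female holds the prior and pays 4/5·27 + 1/5·17 = 25. Off path (no display), believing Fit, it pays 27.
Fit: the display nets 25 − 1 = 24; no display nets 27. Fit would deviate.
Unfit: the display nets 25 − 8 = 17; no display nets 27. Unfit would deviate.
A type deviates, so pooling fails.

No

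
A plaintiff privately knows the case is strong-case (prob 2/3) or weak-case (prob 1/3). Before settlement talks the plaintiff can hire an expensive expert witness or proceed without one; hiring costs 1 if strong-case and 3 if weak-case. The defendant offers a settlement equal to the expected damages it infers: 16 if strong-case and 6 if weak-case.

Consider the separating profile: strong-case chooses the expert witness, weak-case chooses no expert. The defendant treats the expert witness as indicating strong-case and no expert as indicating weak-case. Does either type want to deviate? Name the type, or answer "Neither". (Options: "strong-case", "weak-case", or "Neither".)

The expert witness pays 16; no expert pays 6.
strong-case: assigned the expert witness, nets 16 − 1 = 15; deviating to no expert nets 6.
weak-case: assigned no expert, nets 6; deviating to the expert witness nets 16 − 3 = 13.
The weak-case type gains 7 by deviating.

weak-case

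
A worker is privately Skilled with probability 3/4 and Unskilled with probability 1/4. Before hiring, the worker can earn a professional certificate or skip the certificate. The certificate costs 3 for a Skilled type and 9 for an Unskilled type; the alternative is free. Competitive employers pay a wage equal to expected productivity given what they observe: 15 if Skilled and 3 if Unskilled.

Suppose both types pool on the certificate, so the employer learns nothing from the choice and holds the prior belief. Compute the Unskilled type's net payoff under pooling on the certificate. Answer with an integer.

3

Pooled wage = 3/4·15 + 1/4·3 = 12.
Unskilled pays cost 9 for the certificate, so net payoff = 12 − 9 = 3.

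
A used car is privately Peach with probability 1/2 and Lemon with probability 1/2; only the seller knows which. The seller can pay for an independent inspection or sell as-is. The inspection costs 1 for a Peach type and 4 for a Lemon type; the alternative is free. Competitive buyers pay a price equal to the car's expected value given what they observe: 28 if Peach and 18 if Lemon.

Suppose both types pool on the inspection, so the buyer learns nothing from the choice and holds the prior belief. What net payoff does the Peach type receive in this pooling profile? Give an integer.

Pooled price = 1/2·28 + 1/2·18 = 23.
Peach pays cost 1 for the inspection, so net payoff = 23 − 1 = 22.

22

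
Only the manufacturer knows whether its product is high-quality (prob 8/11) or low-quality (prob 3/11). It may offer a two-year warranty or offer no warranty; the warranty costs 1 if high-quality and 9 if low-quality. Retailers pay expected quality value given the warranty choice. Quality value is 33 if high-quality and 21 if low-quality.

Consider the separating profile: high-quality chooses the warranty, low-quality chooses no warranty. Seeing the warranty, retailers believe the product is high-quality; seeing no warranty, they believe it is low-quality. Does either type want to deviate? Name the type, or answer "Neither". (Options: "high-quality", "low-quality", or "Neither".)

The warranty pays 33; no warranty pays 21.
high-quality: assigned the warranty, nets 33 − 1 = 32; deviating to no warranty nets 21.
low-quality: assigned no warranty, nets 21; deviating to the warranty nets 33 − 9 = 24.
The low-quality type gains 3 by deviating.

low-quality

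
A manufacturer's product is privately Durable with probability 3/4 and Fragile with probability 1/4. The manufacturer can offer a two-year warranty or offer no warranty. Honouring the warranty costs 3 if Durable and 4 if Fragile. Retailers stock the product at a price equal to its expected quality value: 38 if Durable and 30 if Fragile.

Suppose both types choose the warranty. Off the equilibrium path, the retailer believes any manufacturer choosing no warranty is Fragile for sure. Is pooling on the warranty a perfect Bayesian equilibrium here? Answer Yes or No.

Yes

On path, the retailer holds the prior and pays 3/4·38 + 1/4·30 = 36. Off path (no warranty), believing Fragile, it pays 30.
Durable: the warranty nets 36 − 3 = 33; no warranty nets 30. Durable stays.
Fragile: the warranty nets 36 − 4 = 32; no warranty nets 30. Fragile stays.
No type deviates, so pooling is sustained.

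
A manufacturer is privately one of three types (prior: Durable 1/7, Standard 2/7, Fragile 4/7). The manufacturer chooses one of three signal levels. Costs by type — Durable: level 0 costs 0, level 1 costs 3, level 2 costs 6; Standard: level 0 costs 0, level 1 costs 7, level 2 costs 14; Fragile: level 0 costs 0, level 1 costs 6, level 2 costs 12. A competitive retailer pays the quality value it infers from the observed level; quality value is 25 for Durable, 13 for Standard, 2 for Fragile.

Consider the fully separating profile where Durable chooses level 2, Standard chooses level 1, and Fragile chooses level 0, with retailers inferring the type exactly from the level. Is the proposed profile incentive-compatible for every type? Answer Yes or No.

Separating prices: level 2 → 25, level 1 → 13, level 0 → 2.
Durable (assigned level 2): level 0: 2 − 0 = 2; level 1: 13 − 3 = 10; level 2: 25 − 6 = 19. Durable stays.
Standard (assigned level 1): level 0: 2 − 0 = 2; level 1: 13 − 7 = 6; level 2: 25 − 14 = 11. Standard prefers level 2.
Fragile (assigned level 0): level 0: 2 − 0 = 2; level 1: 13 − 6 = 7; level 2: 25 − 12 = 13. Fragile prefers level 2.
At least one type deviates; the separating profile fails.

No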